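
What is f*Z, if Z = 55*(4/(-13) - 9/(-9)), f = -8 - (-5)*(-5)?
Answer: -16335/13 ≈ -1256.5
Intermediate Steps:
f = -33 (f = -8 - 1*25 = -8 - 25 = -33)
Z = 495/13 (Z = 55*(4*(-1/13) - 9*(-1/9)) = 55*(-4/13 + 1) = 55*(9/13) = 495/13 ≈ 38.077)
f*Z = -33*495/13 = -16335/13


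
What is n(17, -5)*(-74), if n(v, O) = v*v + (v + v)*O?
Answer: -8806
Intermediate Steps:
n(v, O) = v**2 + 2*O*v (n(v, O) = v**2 + (2*v)*O = v**2 + 2*O*v)
n(17, -5)*(-74) = (17*(17 + 2*(-5)))*(-74) = (17*(17 - 10))*(-74) = (17*7)*(-74) = 119*(-74) = -8806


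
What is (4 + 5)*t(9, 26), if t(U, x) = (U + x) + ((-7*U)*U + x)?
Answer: -4554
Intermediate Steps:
t(U, x) = U - 7*U² + 2*x (t(U, x) = (U + x) + (-7*U² + x) = (U + x) + (x - 7*U²) = U - 7*U² + 2*x)
(4 + 5)*t(9, 26) = (4 + 5)*(9 - 7*9² + 2*26) = 9*(9 - 7*81 + 52) = 9*(9 - 567 + 52) = 9*(-506) = -4554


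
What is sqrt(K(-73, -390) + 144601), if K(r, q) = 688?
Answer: sqrt(145289) ≈ 381.17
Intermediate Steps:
sqrt(K(-73, -390) + 144601) = sqrt(688 + 144601) = sqrt(145289)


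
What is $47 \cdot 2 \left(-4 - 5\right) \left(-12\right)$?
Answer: $10152$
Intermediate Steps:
$47 \cdot 2 \left(-4 - 5\right) \left(-12\right) = 47 \cdot 2 \left(-9\right) \left(-12\right) = 47 \left(-18\right) \left(-12\right) = \left(-846\right) \left(-12\right) = 10152$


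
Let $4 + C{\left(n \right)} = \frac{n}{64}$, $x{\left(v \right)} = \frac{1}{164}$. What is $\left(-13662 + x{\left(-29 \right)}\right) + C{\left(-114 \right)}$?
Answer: $- \frac{17932121}{1312} \approx -13668.0$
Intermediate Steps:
$x{\left(v \right)} = \frac{1}{164}$
$C{\left(n \right)} = -4 + \frac{n}{64}$
$\left(-13662 + x{\left(-29 \right)}\right) + C{\left(-114 \right)} = \left(-13662 + \frac{1}{164}\right) + \left(-4 + \frac{1}{64} \left(-114\right)\right) = - \frac{2240567}{164} - \frac{185}{32} = - \frac{17932121}{1312}$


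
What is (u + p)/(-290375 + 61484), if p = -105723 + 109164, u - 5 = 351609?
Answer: -355055/228891 ≈ -1.5512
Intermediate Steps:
u = 351614 (u = 5 + 351609 = 351614)
p = 3441
(u + p)/(-290375 + 61484) = (351614 + 3441)/(-290375 + 61484) = 355055/(-228891) = 355055*(-1/228891) = -355055/228891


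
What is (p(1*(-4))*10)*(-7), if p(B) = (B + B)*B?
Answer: -2240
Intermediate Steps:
p(B) = 2*B**2 (p(B) = (2*B)*B = 2*B**2)
(p(1*(-4))*10)*(-7) = ((2*(1*(-4))**2)*10)*(-7) = ((2*(-4)**2)*10)*(-7) = ((2*16)*10)*(-7) = (32*10)*(-7) = 320*(-7) = -2240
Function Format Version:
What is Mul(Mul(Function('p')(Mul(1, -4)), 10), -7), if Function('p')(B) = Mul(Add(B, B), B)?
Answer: -2240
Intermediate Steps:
Function('p')(B) = Mul(2, Pow(B, 2)) (Function('p')(B) = Mul(Mul(2, B), B) = Mul(2, Pow(B, 2)))
Mul(Mul(Function('p')(Mul(1, -4)), 10), -7) = Mul(Mul(Mul(2, Pow(Mul(1, -4), 2)), 10), -7) = Mul(Mul(Mul(2, Pow(-4, 2)), 10), -7) = Mul(Mul(Mul(2, 16), 10), -7) = Mul(Mul(32, 10), -7) = Mul(320, -7) = -2240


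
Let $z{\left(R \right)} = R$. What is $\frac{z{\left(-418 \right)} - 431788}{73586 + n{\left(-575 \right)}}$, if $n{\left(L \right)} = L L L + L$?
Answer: $\frac{216103}{95018182} \approx 0.0022743$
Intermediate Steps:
$n{\left(L \right)} = L + L^{3}$ ($n{\left(L \right)} = L^{2} L + L = L^{3} + L = L + L^{3}$)
$\frac{z{\left(-418 \right)} - 431788}{73586 + n{\left(-575 \right)}} = \frac{-418 - 431788}{73586 + \left(-575 + \left(-575\right)^{3}\right)} = - \frac{432206}{73586 - 190109950} = - \frac{432206}{-190036364} = \left(-432206\right) \left(- \frac{1}{190036364}\right) = \frac{216103}{95018182}$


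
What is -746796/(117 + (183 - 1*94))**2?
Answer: -186699/10609 ≈ -17.598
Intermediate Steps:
-746796/(117 + (183 - 1*94))**2 = -746796/(117 + (183 - 94))**2 = -746796/(117 + 89)**2 = -746796/(206**2) = -746796/42436 = -746796*1/42436 = -186699/10609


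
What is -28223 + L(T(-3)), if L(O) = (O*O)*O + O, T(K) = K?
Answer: -28253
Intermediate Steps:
L(O) = O + O³ (L(O) = O²*O + O = O³ + O = O + O³)
-28223 + L(T(-3)) = -28223 + (-3 + (-3)³) = -28223 + (-3 - 27) = -28223 - 30 = -28253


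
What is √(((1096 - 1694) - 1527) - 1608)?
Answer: I*√3733 ≈ 61.098*I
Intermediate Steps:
√(((1096 - 1694) - 1527) - 1608) = √((-598 - 1527) - 1608) = √(-2125 - 1608) = √(-3733) = I*√3733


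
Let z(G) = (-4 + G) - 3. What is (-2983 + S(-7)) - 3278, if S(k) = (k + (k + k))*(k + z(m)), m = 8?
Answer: -6135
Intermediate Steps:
z(G) = -7 + G
S(k) = 3*k*(1 + k) (S(k) = (k + (k + k))*(k + (-7 + 8)) = (k + 2*k)*(k + 1) = (3*k)*(1 + k) = 3*k*(1 + k))
(-2983 + S(-7)) - 3278 = (-2983 + 3*(-7)*(1 - 7)) - 3278 = (-2983 + 3*(-7)*(-6)) - 3278 = (-2983 + 126) - 3278 = -2857 - 3278 = -6135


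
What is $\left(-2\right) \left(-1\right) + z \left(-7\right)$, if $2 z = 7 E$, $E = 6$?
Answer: $-145$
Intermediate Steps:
$z = 21$ ($z = \frac{7 \cdot 6}{2} = \frac{1}{2} \cdot 42 = 21$)
$\left(-2\right) \left(-1\right) + z \left(-7\right) = \left(-2\right) \left(-1\right) + 21 \left(-7\right) = 2 - 147 = -145$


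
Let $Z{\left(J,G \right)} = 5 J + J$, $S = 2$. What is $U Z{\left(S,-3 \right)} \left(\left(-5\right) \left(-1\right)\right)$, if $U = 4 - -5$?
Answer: $540$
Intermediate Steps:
$Z{\left(J,G \right)} = 6 J$
$U = 9$ ($U = 4 + 5 = 9$)
$U Z{\left(S,-3 \right)} \left(\left(-5\right) \left(-1\right)\right) = 9 \cdot 6 \cdot 2 \left(\left(-5\right) \left(-1\right)\right) = 9 \cdot 12 \cdot 5 = 108 \cdot 5 = 540$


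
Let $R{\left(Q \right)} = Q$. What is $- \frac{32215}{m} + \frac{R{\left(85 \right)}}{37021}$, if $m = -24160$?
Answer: $\frac{238937023}{178885472} \approx 1.3357$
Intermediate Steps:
$- \frac{32215}{m} + \frac{R{\left(85 \right)}}{37021} = - \frac{32215}{-24160} + \frac{85}{37021} = \left(-32215\right) \left(- \frac{1}{24160}\right) + 85 \cdot \frac{1}{37021} = \frac{6443}{4832} + \frac{85}{37021} = \frac{238937023}{178885472}$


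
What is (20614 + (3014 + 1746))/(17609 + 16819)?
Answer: 4229/5738 ≈ 0.73702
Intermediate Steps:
(20614 + (3014 + 1746))/(17609 + 16819) = (20614 + 4760)/34428 = 25374*(1/34428) = 4229/5738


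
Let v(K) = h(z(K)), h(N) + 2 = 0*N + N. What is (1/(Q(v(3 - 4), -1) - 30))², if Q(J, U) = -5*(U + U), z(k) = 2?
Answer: 1/400 ≈ 0.0025000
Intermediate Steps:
h(N) = -2 + N (h(N) = -2 + (0*N + N) = -2 + (0 + N) = -2 + N)
v(K) = 0 (v(K) = -2 + 2 = 0)
Q(J, U) = -10*U
(1/(Q(v(3 - 4), -1) - 30))² = (1/(-10*(-1) - 30))² = (1/(10 - 30))² = (1/(-20))² = (-1/20)² = 1/400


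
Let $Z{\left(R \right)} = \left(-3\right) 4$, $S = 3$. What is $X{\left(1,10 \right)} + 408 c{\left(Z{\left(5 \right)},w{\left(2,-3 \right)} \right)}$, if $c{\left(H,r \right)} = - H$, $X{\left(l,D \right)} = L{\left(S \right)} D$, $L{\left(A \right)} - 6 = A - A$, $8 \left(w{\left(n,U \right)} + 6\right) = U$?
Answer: $4956$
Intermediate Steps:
$Z{\left(R \right)} = -12$
$w{\left(n,U \right)} = -6 + \frac{U}{8}$
$L{\left(A \right)} = 6$ ($L{\left(A \right)} = 6 + \left(A - A\right) = 6 + 0 = 6$)
$X{\left(l,D \right)} = 6 D$
$X{\left(1,10 \right)} + 408 c{\left(Z{\left(5 \right)},w{\left(2,-3 \right)} \right)} = 6 \cdot 10 + 408 \left(\left(-1\right) \left(-12\right)\right) = 60 + 408 \cdot 12 = 60 + 4896 = 4956$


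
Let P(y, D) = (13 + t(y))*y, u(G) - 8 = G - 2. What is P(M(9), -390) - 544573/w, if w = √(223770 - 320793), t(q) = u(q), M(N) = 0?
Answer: 544573*I*√97023/97023 ≈ 1748.3*I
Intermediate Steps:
u(G) = 6 + G (u(G) = 8 + (G - 2) = 8 + (-2 + G) = 6 + G)
t(q) = 6 + q
w = I*√97023 (w = √(-97023) = I*√97023 ≈ 311.49*I)
P(y, D) = y*(19 + y) (P(y, D) = (13 + (6 + y))*y = (19 + y)*y = y*(19 + y))
P(M(9), -390) - 544573/w = 0*(19 + 0) - 544573*(-I*√97023/97023) = 0*19 - (-544573)*I*√97023/97023 = 0 + 544573*I*√97023/97023 = 544573*I*√97023/97023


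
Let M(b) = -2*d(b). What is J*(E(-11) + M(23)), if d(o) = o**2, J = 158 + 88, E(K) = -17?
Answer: -264450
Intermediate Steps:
J = 246
M(b) = -2*b**2
J*(E(-11) + M(23)) = 246*(-17 - 2*23**2) = 246*(-17 - 2*529) = 246*(-17 - 1058) = 246*(-1075) = -264450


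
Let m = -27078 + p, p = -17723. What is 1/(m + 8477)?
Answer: -1/36324 ≈ -2.7530e-5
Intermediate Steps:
m = -44801 (m = -27078 - 17723 = -44801)
1/(m + 8477) = 1/(-44801 + 8477) = 1/(-36324) = -1/36324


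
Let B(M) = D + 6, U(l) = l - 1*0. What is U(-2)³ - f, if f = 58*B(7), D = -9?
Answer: 166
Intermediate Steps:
U(l) = l (U(l) = l + 0 = l)
B(M) = -3 (B(M) = -9 + 6 = -3)
f = -174 (f = 58*(-3) = -174)
U(-2)³ - f = (-2)³ - 1*(-174) = -8 + 174 = 166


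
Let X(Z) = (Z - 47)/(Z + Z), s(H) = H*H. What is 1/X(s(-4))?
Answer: -32/31 ≈ -1.0323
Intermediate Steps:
s(H) = H²
X(Z) = (-47 + Z)/(2*Z) (X(Z) = (-47 + Z)/((2*Z)) = (-47 + Z)*(1/(2*Z)) = (-47 + Z)/(2*Z))
1/X(s(-4)) = 1/((-47 + (-4)²)/(2*((-4)²))) = 1/((½)*(-47 + 16)/16) = 1/((½)*(1/16)*(-31)) = 1/(-31/32) = -32/31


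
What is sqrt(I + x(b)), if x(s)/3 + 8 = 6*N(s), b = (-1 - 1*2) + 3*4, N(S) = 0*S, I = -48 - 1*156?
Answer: 2*I*sqrt(57) ≈ 15.1*I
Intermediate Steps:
I = -204 (I = -48 - 156 = -204)
N(S) = 0
b = 9 (b = (-1 - 2) + 12 = -3 + 12 = 9)
x(s) = -24 (x(s) = -24 + 3*(6*0) = -24 + 3*0 = -24 + 0 = -24)
sqrt(I + x(b)) = sqrt(-204 - 24) = sqrt(-228) = 2*I*sqrt(57)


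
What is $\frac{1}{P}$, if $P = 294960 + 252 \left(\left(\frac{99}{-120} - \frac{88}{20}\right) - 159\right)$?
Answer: $\frac{10}{2535753} \approx 3.9436 \cdot 10^{-6}$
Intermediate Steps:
$P = \frac{2535753}{10}$ ($P = 294960 + 252 \left(\left(99 \left(- \frac{1}{120}\right) - \frac{22}{5}\right) - 159\right) = 294960 + 252 \left(\left(- \frac{33}{40} - \frac{22}{5}\right) - 159\right) = 294960 + 252 \left(- \frac{209}{40} - 159\right) = 294960 + 252 \left(- \frac{6569}{40}\right) = 294960 - \frac{413847}{10} = \frac{2535753}{10} \approx 2.5358 \cdot 10^{5}$)
$\frac{1}{P} = \frac{1}{\frac{2535753}{10}} = \frac{10}{2535753}$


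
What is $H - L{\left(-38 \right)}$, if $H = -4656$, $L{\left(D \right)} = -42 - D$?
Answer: $-4652$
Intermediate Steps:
$H - L{\left(-38 \right)} = -4656 - \left(-42 - -38\right) = -4656 - \left(-42 + 38\right) = -4656 - -4 = -4656 + 4 = -4652$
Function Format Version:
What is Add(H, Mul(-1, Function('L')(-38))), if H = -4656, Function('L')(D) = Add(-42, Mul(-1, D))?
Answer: -4652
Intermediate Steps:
Add(H, Mul(-1, Function('L')(-38))) = Add(-4656, Mul(-1, Add(-42, Mul(-1, -38)))) = Add(-4656, Mul(-1, Add(-42, 38))) = Add(-4656, Mul(-1, -4)) = Add(-4656, 4) = -4652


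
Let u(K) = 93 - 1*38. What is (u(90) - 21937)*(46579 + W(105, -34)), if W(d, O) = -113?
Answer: -1016769012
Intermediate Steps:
u(K) = 55 (u(K) = 93 - 38 = 55)
(u(90) - 21937)*(46579 + W(105, -34)) = (55 - 21937)*(46579 - 113) = -21882*46466 = -1016769012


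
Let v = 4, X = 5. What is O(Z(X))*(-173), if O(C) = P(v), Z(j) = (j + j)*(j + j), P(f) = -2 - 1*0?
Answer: 346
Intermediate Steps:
P(f) = -2 (P(f) = -2 + 0 = -2)
Z(j) = 4*j**2 (Z(j) = (2*j)*(2*j) = 4*j**2)
O(C) = -2
O(Z(X))*(-173) = -2*(-173) = 346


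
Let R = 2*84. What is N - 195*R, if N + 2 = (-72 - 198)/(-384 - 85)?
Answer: -15365108/469 ≈ -32761.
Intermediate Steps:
N = -668/469 (N = -2 + (-72 - 198)/(-384 - 85) = -2 - 270/(-469) = -2 - 270*(-1/469) = -2 + 270/469 = -668/469 ≈ -1.4243)
R = 168
N - 195*R = -668/469 - 195*168 = -668/469 - 32760 = -15365108/469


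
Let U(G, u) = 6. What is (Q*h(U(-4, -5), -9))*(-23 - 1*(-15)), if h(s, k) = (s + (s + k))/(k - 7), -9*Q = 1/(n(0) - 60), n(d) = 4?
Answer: 1/336 ≈ 0.0029762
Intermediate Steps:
Q = 1/504 (Q = -1/(9*(4 - 60)) = -⅑/(-56) = -⅑*(-1/56) = 1/504 ≈ 0.0019841)
h(s, k) = (k + 2*s)/(-7 + k) (h(s, k) = (s + (k + s))/(-7 + k) = (k + 2*s)/(-7 + k))
(Q*h(U(-4, -5), -9))*(-23 - 1*(-15)) = (((-9 + 2*6)/(-7 - 9))/504)*(-23 - 1*(-15)) = (((-9 + 12)/(-16))/504)*(-23 + 15) = ((-1/16*3)/504)*(-8) = ((1/504)*(-3/16))*(-8) = -1/2688*(-8) = 1/336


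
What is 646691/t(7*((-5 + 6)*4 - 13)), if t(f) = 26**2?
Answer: 646691/676 ≈ 956.64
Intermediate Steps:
t(f) = 676
646691/t(7*((-5 + 6)*4 - 13)) = 646691/676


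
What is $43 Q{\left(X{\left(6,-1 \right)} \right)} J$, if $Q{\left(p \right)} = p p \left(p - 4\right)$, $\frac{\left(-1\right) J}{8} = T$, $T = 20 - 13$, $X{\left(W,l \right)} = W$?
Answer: $-173376$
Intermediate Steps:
$T = 7$
$J = -56$ ($J = \left(-8\right) 7 = -56$)
$Q{\left(p \right)} = p^{2} \left(-4 + p\right)$
$43 Q{\left(X{\left(6,-1 \right)} \right)} J = 43 \cdot 6^{2} \left(-4 + 6\right) \left(-56\right) = 43 \cdot 36 \cdot 2 \left(-56\right) = 43 \cdot 72 \left(-56\right) = 3096 \left(-56\right) = -173376$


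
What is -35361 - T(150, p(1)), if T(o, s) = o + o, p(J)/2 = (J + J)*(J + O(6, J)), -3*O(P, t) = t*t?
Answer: -35661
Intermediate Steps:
O(P, t) = -t²/3 (O(P, t) = -t*t/3 = -t²/3)
p(J) = 4*J*(J - J²/3) (p(J) = 2*((J + J)*(J - J²/3)) = 2*((2*J)*(J - J²/3)) = 2*(2*J*(J - J²/3)) = 4*J*(J - J²/3))
T(o, s) = 2*o
-35361 - T(150, p(1)) = -35361 - 2*150 = -35361 - 1*300 = -35361 - 300 = -35661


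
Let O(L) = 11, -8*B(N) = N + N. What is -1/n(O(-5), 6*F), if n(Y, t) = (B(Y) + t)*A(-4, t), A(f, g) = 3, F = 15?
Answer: -4/1047 ≈ -0.0038204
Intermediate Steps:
B(N) = -N/4 (B(N) = -(N + N)/8 = -N/4)
n(Y, t) = 3*t - 3*Y/4 (n(Y, t) = (-Y/4 + t)*3 = (t - Y/4)*3 = 3*t - 3*Y/4)
-1/n(O(-5), 6*F) = -1/(3*(6*15) - 3/4*11) = -1/(3*90 - 33/4) = -1/(270 - 33/4) = -1/1047/4 = -1*4/1047 = -4/1047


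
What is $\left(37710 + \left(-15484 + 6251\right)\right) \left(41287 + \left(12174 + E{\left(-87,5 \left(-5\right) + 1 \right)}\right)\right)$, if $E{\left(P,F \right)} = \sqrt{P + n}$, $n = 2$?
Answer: $1522408897 + 28477 i \sqrt{85} \approx 1.5224 \cdot 10^{9} + 2.6255 \cdot 10^{5} i$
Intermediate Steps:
$E{\left(P,F \right)} = \sqrt{2 + P}$ ($E{\left(P,F \right)} = \sqrt{P + 2} = \sqrt{2 + P}$)
$\left(37710 + \left(-15484 + 6251\right)\right) \left(41287 + \left(12174 + E{\left(-87,5 \left(-5\right) + 1 \right)}\right)\right) = \left(37710 + \left(-15484 + 6251\right)\right) \left(41287 + \left(12174 + \sqrt{2 - 87}\right)\right) = \left(37710 - 9233\right) \left(41287 + \left(12174 + \sqrt{-85}\right)\right) = 28477 \left(41287 + \left(12174 + i \sqrt{85}\right)\right) = 28477 \left(53461 + i \sqrt{85}\right) = 1522408897 + 28477 i \sqrt{85}$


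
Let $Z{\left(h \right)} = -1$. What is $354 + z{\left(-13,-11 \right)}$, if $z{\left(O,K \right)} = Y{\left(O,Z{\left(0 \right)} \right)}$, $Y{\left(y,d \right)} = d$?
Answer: $353$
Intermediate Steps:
$z{\left(O,K \right)} = -1$
$354 + z{\left(-13,-11 \right)} = 354 - 1 = 353$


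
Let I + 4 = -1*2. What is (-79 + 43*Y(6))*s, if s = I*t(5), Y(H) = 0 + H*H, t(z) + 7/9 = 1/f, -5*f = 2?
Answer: 86671/3 ≈ 28890.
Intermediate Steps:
f = -⅖ (f = -⅕*2 = -⅖ ≈ -0.40000)
t(z) = -59/18 (t(z) = -7/9 + 1/(-⅖) = -7/9 - 5/2 = -59/18)
I = -6 (I = -4 - 1*2 = -4 - 2 = -6)
Y(H) = H² (Y(H) = 0 + H² = H²)
s = 59/3 (s = -6*(-59/18) = 59/3 ≈ 19.667)
(-79 + 43*Y(6))*s = (-79 + 43*6²)*(59/3) = (-79 + 43*36)*(59/3) = (-79 + 1548)*(59/3) = 1469*(59/3) = 86671/3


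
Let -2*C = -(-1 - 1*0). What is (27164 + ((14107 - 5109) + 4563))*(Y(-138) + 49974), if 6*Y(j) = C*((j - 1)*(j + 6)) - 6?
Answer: 1972881900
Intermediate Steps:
C = -½ (C = -(-1)*(-1 - 1*0)/2 = -(-1)*(-1 + 0)/2 = -(-1)*(-1)/2 = -½*1 = -½ ≈ -0.50000)
Y(j) = -1 - (-1 + j)*(6 + j)/12 (Y(j) = (-(j - 1)*(j + 6)/2 - 6)/6 = (-(-1 + j)*(6 + j)/2 - 6)/6 = (-6 - (-1 + j)*(6 + j)/2)/6 = -1 - (-1 + j)*(6 + j)/12)
(27164 + ((14107 - 5109) + 4563))*(Y(-138) + 49974) = (27164 + ((14107 - 5109) + 4563))*((-½ - 5/12*(-138) - 1/12*(-138)²) + 49974) = (27164 + (8998 + 4563))*((-½ + 115/2 - 1/12*19044) + 49974) = (27164 + 13561)*((-½ + 115/2 - 1587) + 49974) = 40725*(-1530 + 49974) = 40725*48444 = 1972881900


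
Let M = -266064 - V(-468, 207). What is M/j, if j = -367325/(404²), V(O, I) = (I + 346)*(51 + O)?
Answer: 5788129008/367325 ≈ 15758.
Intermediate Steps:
V(O, I) = (51 + O)*(346 + I) (V(O, I) = (346 + I)*(51 + O) = (51 + O)*(346 + I))
j = -367325/163216 ≈ -2.2505
M = -35463 (M = -266064 - (17646 + 51*207 + 346*(-468) + 207*(-468)) = -266064 - (17646 + 10557 - 161928 - 96876) = -266064 - 1*(-230601) = -266064 + 230601 = -35463)
M/j = -35463/(-367325/163216) = -35463*(-163216/367325) = 5788129008/367325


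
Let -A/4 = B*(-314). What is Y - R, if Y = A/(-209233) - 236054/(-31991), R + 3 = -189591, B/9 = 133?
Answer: 1269062554964852/6693572903 ≈ 1.8959e+5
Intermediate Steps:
B = 1197 (B = 9*133 = 1197)
A = 1503432 (A = -4788*(-314) = -4*(-375858) = 1503432)
R = -189594 (R = -3 - 189591 = -189594)
Y = 1293993470/6693572903 (Y = 1503432/(-209233) - 236054/(-31991) = 1503432*(-1/209233) - 236054*(-1/31991) = -1503432/209233 + 236054/31991 = 1293993470/6693572903 ≈ 0.19332)
Y - R = 1293993470/6693572903 - 1*(-189594) = 1293993470/6693572903 + 189594 = 1269062554964852/6693572903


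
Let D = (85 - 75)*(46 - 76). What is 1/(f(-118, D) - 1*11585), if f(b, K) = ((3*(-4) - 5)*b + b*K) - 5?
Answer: 1/25816 ≈ 3.8736e-5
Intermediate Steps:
D = -300 (D = 10*(-30) = -300)
f(b, K) = -5 - 17*b + K*b (f(b, K) = ((-12 - 5)*b + K*b) - 5 = (-17*b + K*b) - 5 = -5 - 17*b + K*b)
1/(f(-118, D) - 1*11585) = 1/((-5 - 17*(-118) - 300*(-118)) - 1*11585) = 1/((-5 + 2006 + 35400) - 11585) = 1/(37401 - 11585) = 1/25816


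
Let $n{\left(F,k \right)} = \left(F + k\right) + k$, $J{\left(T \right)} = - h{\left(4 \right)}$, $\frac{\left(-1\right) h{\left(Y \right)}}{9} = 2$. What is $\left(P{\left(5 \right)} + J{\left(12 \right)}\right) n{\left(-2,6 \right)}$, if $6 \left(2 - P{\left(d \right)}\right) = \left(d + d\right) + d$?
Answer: $175$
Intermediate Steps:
$h{\left(Y \right)} = -18$ ($h{\left(Y \right)} = \left(-9\right) 2 = -18$)
$J{\left(T \right)} = 18$ ($J{\left(T \right)} = \left(-1\right) \left(-18\right) = 18$)
$n{\left(F,k \right)} = F + 2 k$
$P{\left(d \right)} = 2 - \frac{d}{2}$ ($P{\left(d \right)} = 2 - \frac{\left(d + d\right) + d}{6} = 2 - \frac{2 d + d}{6} = 2 - \frac{3 d}{6} = 2 - \frac{d}{2}$)
$\left(P{\left(5 \right)} + J{\left(12 \right)}\right) n{\left(-2,6 \right)} = \left(\left(2 - \frac{5}{2}\right) + 18\right) \left(-2 + 2 \cdot 6\right) = \left(\left(2 - \frac{5}{2}\right) + 18\right) \left(-2 + 12\right) = \left(- \frac{1}{2} + 18\right) 10 = \frac{35}{2} \cdot 10 = 175$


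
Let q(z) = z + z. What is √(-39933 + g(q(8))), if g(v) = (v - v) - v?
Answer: I*√39949 ≈ 199.87*I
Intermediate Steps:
q(z) = 2*z
g(v) = -v (g(v) = 0 - v = -v)
√(-39933 + g(q(8))) = √(-39933 - 2*8) = √(-39933 - 1*16) = √(-39933 - 16) = √(-39949) = I*√39949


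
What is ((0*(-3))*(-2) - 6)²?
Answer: 36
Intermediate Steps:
((0*(-3))*(-2) - 6)² = (0*(-2) - 6)² = (0 - 6)² = (-6)² = 36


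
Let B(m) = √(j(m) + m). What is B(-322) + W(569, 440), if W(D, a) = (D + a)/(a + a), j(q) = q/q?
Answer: 1009/880 + I*√321 ≈ 1.1466 + 17.916*I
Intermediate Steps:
j(q) = 1
W(D, a) = (D + a)/(2*a) (W(D, a) = (D + a)/((2*a)) = (D + a)*(1/(2*a)) = (D + a)/(2*a))
B(m) = √(1 + m)
B(-322) + W(569, 440) = √(1 - 322) + (½)*(569 + 440)/440 = √(-321) + (½)*(1/440)*1009 = I*√321 + 1009/880 = 1009/880 + I*√321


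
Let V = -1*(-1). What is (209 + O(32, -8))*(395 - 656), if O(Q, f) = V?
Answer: -54810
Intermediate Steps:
V = 1
O(Q, f) = 1
(209 + O(32, -8))*(395 - 656) = (209 + 1)*(395 - 656) = 210*(-261) = -54810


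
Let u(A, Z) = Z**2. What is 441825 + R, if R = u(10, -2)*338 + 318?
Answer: 443495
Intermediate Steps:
R = 1670 (R = (-2)**2*338 + 318 = 4*338 + 318 = 1352 + 318 = 1670)
441825 + R = 441825 + 1670 = 443495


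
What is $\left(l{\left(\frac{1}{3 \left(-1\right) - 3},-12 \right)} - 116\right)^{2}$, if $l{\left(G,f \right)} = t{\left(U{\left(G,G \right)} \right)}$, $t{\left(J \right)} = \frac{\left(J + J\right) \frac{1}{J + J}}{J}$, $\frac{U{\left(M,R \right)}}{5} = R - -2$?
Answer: $\frac{40627876}{3025} \approx 13431.0$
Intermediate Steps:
$U{\left(M,R \right)} = 10 + 5 R$ ($U{\left(M,R \right)} = 5 \left(R - -2\right) = 5 \left(R + 2\right) = 5 \left(2 + R\right) = 10 + 5 R$)
$t{\left(J \right)} = \frac{1}{J}$ ($t{\left(J \right)} = \frac{2 J \frac{1}{2 J}}{J} = 1 \frac{1}{J} = \frac{1}{J}$)
$l{\left(G,f \right)} = \frac{1}{10 + 5 G}$
$\left(l{\left(\frac{1}{3 \left(-1\right) - 3},-12 \right)} - 116\right)^{2} = \left(\frac{1}{5 \left(2 + \frac{1}{3 \left(-1\right) - 3}\right)} - 116\right)^{2} = \left(\frac{1}{5 \left(2 + \frac{1}{-3 - 3}\right)} - 116\right)^{2} = \left(\frac{1}{5 \left(2 + \frac{1}{-6}\right)} - 116\right)^{2} = \left(\frac{1}{5 \left(2 - \frac{1}{6}\right)} - 116\right)^{2} = \left(\frac{1}{5 \cdot \frac{11}{6}} - 116\right)^{2} = \left(\frac{1}{5} \cdot \frac{6}{11} - 116\right)^{2} = \left(\frac{6}{55} - 116\right)^{2} = \left(- \frac{6374}{55}\right)^{2} = \frac{40627876}{3025}$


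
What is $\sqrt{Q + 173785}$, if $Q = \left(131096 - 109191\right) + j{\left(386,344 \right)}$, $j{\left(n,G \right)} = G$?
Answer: $\sqrt{196034} \approx 442.76$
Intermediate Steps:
$Q = 22249$ ($Q = \left(131096 - 109191\right) + 344 = 21905 + 344 = 22249$)
$\sqrt{Q + 173785} = \sqrt{22249 + 173785} = \sqrt{196034}$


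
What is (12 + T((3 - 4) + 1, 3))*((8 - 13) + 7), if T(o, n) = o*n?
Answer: 24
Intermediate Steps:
T(o, n) = n*o
(12 + T((3 - 4) + 1, 3))*((8 - 13) + 7) = (12 + 3*((3 - 4) + 1))*((8 - 13) + 7) = (12 + 3*(-1 + 1))*(-5 + 7) = (12 + 3*0)*2 = (12 + 0)*2 = 12*2 = 24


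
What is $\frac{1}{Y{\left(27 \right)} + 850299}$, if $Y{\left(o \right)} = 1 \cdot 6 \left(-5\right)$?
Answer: $\frac{1}{850269} \approx 1.1761 \cdot 10^{-6}$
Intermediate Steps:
$Y{\left(o \right)} = -30$ ($Y{\left(o \right)} = 6 \left(-5\right) = -30$)
$\frac{1}{Y{\left(27 \right)} + 850299} = \frac{1}{-30 + 850299} = \frac{1}{850269}$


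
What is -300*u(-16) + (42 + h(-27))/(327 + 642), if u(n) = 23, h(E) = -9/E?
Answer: -20058173/2907 ≈ -6900.0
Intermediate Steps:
-300*u(-16) + (42 + h(-27))/(327 + 642) = -300*23 + (42 - 9/(-27))/(327 + 642) = -6900 + (42 - 9*(-1/27))/969 = -6900 + (42 + ⅓)*(1/969) = -6900 + (127/3)*(1/969) = -6900 + 127/2907 = -20058173/2907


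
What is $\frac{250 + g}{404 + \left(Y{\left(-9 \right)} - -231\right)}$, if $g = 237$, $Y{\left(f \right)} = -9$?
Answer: $\frac{487}{626} \approx 0.77796$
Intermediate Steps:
$\frac{250 + g}{404 + \left(Y{\left(-9 \right)} - -231\right)} = \frac{250 + 237}{404 - -222} = \frac{487}{404 + \left(-9 + 231\right)} = \frac{487}{404 + 222} = \frac{487}{626}$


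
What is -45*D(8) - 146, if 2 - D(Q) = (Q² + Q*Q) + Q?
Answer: 5884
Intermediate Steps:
D(Q) = 2 - Q - 2*Q² (D(Q) = 2 - ((Q² + Q*Q) + Q) = 2 - ((Q² + Q²) + Q) = 2 - (2*Q² + Q) = 2 - (Q + 2*Q²) = 2 + (-Q - 2*Q²) = 2 - Q - 2*Q²)
-45*D(8) - 146 = -45*(2 - 1*8 - 2*8²) - 146 = -45*(2 - 8 - 2*64) - 146 = -45*(2 - 8 - 128) - 146 = -45*(-134) - 146 = 6030 - 146 = 5884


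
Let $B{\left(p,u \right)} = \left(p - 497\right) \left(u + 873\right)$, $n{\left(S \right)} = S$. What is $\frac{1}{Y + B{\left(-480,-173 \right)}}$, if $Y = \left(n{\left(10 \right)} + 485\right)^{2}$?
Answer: $- \frac{1}{438875} \approx -2.2786 \cdot 10^{-6}$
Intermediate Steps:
$B{\left(p,u \right)} = \left(-497 + p\right) \left(873 + u\right)$
$Y = 245025$ ($Y = \left(10 + 485\right)^{2} = 495^{2} = 245025$)
$\frac{1}{Y + B{\left(-480,-173 \right)}} = \frac{1}{245025 - 683900} = \frac{1}{-438875} = - \frac{1}{438875}$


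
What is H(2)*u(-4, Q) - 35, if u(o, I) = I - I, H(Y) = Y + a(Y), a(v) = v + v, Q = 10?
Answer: -35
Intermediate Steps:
a(v) = 2*v
H(Y) = 3*Y (H(Y) = Y + 2*Y = 3*Y)
u(o, I) = 0
H(2)*u(-4, Q) - 35 = (3*2)*0 - 35 = 6*0 - 35 = 0 - 35 = -35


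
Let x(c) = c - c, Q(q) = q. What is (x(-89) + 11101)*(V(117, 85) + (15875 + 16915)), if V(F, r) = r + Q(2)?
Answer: 364967577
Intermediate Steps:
V(F, r) = 2 + r (V(F, r) = r + 2 = 2 + r)
x(c) = 0
(x(-89) + 11101)*(V(117, 85) + (15875 + 16915)) = (0 + 11101)*((2 + 85) + (15875 + 16915)) = 11101*(87 + 32790) = 11101*32877 = 364967577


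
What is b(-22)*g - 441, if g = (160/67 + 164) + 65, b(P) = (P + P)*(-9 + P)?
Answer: 21116545/67 ≈ 3.1517e+5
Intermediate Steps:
b(P) = 2*P*(-9 + P) (b(P) = (2*P)*(-9 + P) = 2*P*(-9 + P))
g = 15503/67 (g = (160*(1/67) + 164) + 65 = (160/67 + 164) + 65 = 11148/67 + 65 = 15503/67 ≈ 231.39)
b(-22)*g - 441 = (2*(-22)*(-9 - 22))*(15503/67) - 441 = (2*(-22)*(-31))*(15503/67) - 441 = 1364*(15503/67) - 441 = 21146092/67 - 441 = 21116545/67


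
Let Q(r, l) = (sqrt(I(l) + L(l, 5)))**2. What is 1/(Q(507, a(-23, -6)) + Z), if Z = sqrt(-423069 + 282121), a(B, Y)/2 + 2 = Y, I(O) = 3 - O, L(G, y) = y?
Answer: 6/35381 - I*sqrt(35237)/70762 ≈ 0.00016958 - 0.0026528*I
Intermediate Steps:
a(B, Y) = -4 + 2*Y
Z = 2*I*sqrt(35237) (Z = sqrt(-140948) = 2*I*sqrt(35237) ≈ 375.43*I)
Q(r, l) = 8 - l (Q(r, l) = (sqrt((3 - l) + 5))**2 = (sqrt(8 - l))**2 = 8 - l)
1/(Q(507, a(-23, -6)) + Z) = 1/((8 - (-4 + 2*(-6))) + 2*I*sqrt(35237)) = 1/((8 - (-4 - 12)) + 2*I*sqrt(35237)) = 1/((8 - 1*(-16)) + 2*I*sqrt(35237)) = 1/((8 + 16) + 2*I*sqrt(35237)) = 1/(24 + 2*I*sqrt(35237))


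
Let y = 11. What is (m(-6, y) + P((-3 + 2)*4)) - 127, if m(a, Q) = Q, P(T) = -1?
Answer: -117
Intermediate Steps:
(m(-6, y) + P((-3 + 2)*4)) - 127 = (11 - 1) - 127 = 10 - 127 = -117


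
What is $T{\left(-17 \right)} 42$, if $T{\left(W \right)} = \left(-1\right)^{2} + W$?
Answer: $-672$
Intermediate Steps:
$T{\left(W \right)} = 1 + W$
$T{\left(-17 \right)} 42 = \left(1 - 17\right) 42 = \left(-16\right) 42 = -672$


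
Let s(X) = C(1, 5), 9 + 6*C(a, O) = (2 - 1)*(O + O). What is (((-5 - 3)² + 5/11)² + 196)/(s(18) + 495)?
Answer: 3158382/359491 ≈ 8.7857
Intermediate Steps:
C(a, O) = -3/2 + O/3 (C(a, O) = -3/2 + ((2 - 1)*(O + O))/6 = -3/2 + (1*(2*O))/6 = -3/2 + (2*O)/6 = -3/2 + O/3)
s(X) = ⅙ (s(X) = -3/2 + (⅓)*5 = -3/2 + 5/3 = ⅙)
(((-5 - 3)² + 5/11)² + 196)/(s(18) + 495) = (((-5 - 3)² + 5/11)² + 196)/(⅙ + 495) = (((-8)² + 5*(1/11))² + 196)/(2971/6) = ((64 + 5/11)² + 196)*(6/2971) = ((709/11)² + 196)*(6/2971) = (502681/121 + 196)*(6/2971) = (526397/121)*(6/2971) = 3158382/359491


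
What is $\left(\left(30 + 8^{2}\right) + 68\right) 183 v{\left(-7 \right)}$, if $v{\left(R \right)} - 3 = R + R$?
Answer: $-326106$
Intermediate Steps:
$v{\left(R \right)} = 3 + 2 R$ ($v{\left(R \right)} = 3 + \left(R + R\right) = 3 + 2 R$)
$\left(\left(30 + 8^{2}\right) + 68\right) 183 v{\left(-7 \right)} = \left(\left(30 + 8^{2}\right) + 68\right) 183 \left(3 + 2 \left(-7\right)\right) = \left(\left(30 + 64\right) + 68\right) 183 \left(3 - 14\right) = \left(94 + 68\right) 183 \left(-11\right) = 162 \cdot 183 \left(-11\right) = 29646 \left(-11\right) = -326106$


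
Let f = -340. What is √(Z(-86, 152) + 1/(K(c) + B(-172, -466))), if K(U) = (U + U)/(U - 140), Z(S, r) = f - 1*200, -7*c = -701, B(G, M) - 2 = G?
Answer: 3*I*√2235552613/6104 ≈ 23.238*I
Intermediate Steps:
B(G, M) = 2 + G
c = 701/7 (c = -⅐*(-701) = 701/7 ≈ 100.14)
Z(S, r) = -540 (Z(S, r) = -340 - 1*200 = -340 - 200 = -540)
K(U) = 2*U/(-140 + U) (K(U) = (2*U)/(-140 + U) = 2*U/(-140 + U))
√(Z(-86, 152) + 1/(K(c) + B(-172, -466))) = √(-540 + 1/(2*(701/7)/(-140 + 701/7) + (2 - 172))) = √(-540 + 1/(2*(701/7)/(-279/7) - 170)) = √(-540 + 1/(2*(701/7)*(-7/279) - 170)) = √(-540 + 1/(-1402/279 - 170)) = √(-540 + 1/(-48832/279)) = √(-540 - 279/48832) = √(-26369559/48832) = 3*I*√2235552613/6104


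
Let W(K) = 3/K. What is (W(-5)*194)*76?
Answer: -44232/5 ≈ -8846.4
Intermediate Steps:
(W(-5)*194)*76 = ((3/(-5))*194)*76 = ((3*(-1/5))*194)*76 = -3/5*194*76 = -582/5*76 = -44232/5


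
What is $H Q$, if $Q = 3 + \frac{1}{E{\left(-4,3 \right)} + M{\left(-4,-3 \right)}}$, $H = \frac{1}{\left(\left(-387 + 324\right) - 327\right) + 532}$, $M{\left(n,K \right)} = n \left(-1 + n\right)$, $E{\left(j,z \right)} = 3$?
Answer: $\frac{35}{1633} \approx 0.021433$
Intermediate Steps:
$H = \frac{1}{142}$ ($H = \frac{1}{\left(-63 - 327\right) + 532} = \frac{1}{-390 + 532} = \frac{1}{142} \approx 0.0070423$)
$Q = \frac{70}{23}$ ($Q = 3 + \frac{1}{3 - 4 \left(-1 - 4\right)} = 3 + \frac{1}{3 - -20} = 3 + \frac{1}{3 + 20} = 3 + \frac{1}{23} = \frac{70}{23} \approx 3.0435$)
$H Q = \frac{1}{142} \cdot \frac{70}{23} = \frac{35}{1633}$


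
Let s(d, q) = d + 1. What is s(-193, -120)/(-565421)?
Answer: 192/565421 ≈ 0.00033957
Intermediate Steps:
s(d, q) = 1 + d
s(-193, -120)/(-565421) = (1 - 193)/(-565421) = -192*(-1/565421) = 192/565421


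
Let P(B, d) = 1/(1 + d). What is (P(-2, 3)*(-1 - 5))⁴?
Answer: 81/16 ≈ 5.0625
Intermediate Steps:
(P(-2, 3)*(-1 - 5))⁴ = ((-1 - 5)/(1 + 3))⁴ = (-6/4)⁴ = ((¼)*(-6))⁴ = (-3/2)⁴ = 81/16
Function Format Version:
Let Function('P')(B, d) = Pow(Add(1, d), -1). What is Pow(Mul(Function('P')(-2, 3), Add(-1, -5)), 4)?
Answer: Rational(81, 16) ≈ 5.0625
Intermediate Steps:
Pow(Mul(Function('P')(-2, 3), Add(-1, -5)), 4) = Pow(Mul(Pow(Add(1, 3), -1), Add(-1, -5)), 4) = Pow(Mul(Pow(4, -1), -6), 4) = Pow(Mul(Rational(1, 4), -6), 4) = Pow(Rational(-3, 2), 4) = Rational(81, 16)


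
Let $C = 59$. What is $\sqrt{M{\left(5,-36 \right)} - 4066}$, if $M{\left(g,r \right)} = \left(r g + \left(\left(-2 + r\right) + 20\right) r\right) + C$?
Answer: $i \sqrt{3539} \approx 59.49 i$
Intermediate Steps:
$M{\left(g,r \right)} = 59 + g r + r \left(18 + r\right)$ ($M{\left(g,r \right)} = \left(r g + \left(\left(-2 + r\right) + 20\right) r\right) + 59 = \left(g r + \left(18 + r\right) r\right) + 59 = \left(g r + r \left(18 + r\right)\right) + 59 = 59 + g r + r \left(18 + r\right)$)
$\sqrt{M{\left(5,-36 \right)} - 4066} = \sqrt{\left(59 + \left(-36\right)^{2} + 18 \left(-36\right) + 5 \left(-36\right)\right) - 4066} = \sqrt{\left(59 + 1296 - 648 - 180\right) - 4066} = \sqrt{527 - 4066} = \sqrt{-3539} = i \sqrt{3539}$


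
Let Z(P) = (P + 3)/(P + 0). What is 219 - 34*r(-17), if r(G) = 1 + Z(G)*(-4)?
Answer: 297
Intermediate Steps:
Z(P) = (3 + P)/P
r(G) = 1 - 4*(3 + G)/G (r(G) = 1 + ((3 + G)/G)*(-4) = 1 - 4*(3 + G)/G)
219 - 34*r(-17) = 219 - 34*(-3 - 12/(-17)) = 219 - 34*(-3 - 12*(-1/17)) = 219 - 34*(-3 + 12/17) = 219 - 34*(-39/17) = 219 + 78 = 297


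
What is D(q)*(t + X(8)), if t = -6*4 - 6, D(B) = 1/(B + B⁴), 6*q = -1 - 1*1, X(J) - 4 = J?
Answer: 729/13 ≈ 56.077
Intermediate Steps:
X(J) = 4 + J
q = -⅓ (q = (-1 - 1*1)/6 = (-1 - 1)/6 = (⅙)*(-2) = -⅓ ≈ -0.33333)
t = -30 (t = -24 - 6 = -30)
D(q)*(t + X(8)) = (-30 + (4 + 8))/(-⅓ + (-⅓)⁴) = (-30 + 12)/(-⅓ + 1/81) = -18/(-26/81) = -81/26*(-18) = 729/13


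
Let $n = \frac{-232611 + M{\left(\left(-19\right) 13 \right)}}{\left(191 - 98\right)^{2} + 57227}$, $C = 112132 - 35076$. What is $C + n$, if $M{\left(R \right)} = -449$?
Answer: $\frac{29511093}{383} \approx 77053.0$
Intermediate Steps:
$C = 77056$
$n = - \frac{1355}{383}$ ($n = \frac{-232611 - 449}{\left(191 - 98\right)^{2} + 57227} = - \frac{233060}{93^{2} + 57227} = - \frac{233060}{8649 + 57227} = - \frac{233060}{65876} = \left(-233060\right) \frac{1}{65876} = - \frac{1355}{383} \approx -3.5379$)
$C + n = 77056 - \frac{1355}{383} = \frac{29511093}{383}$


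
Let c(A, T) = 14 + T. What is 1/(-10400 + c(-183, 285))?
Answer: -1/10101 ≈ -9.9000e-5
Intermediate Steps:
1/(-10400 + c(-183, 285)) = 1/(-10400 + (14 + 285)) = 1/(-10400 + 299) = 1/(-10101) = -1/10101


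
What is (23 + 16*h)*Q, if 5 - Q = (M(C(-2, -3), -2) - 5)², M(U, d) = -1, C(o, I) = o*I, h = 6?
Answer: -3689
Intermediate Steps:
C(o, I) = I*o
Q = -31 (Q = 5 - (-1 - 5)² = 5 - 1*(-6)² = 5 - 1*36 = 5 - 36 = -31)
(23 + 16*h)*Q = (23 + 16*6)*(-31) = (23 + 96)*(-31) = 119*(-31) = -3689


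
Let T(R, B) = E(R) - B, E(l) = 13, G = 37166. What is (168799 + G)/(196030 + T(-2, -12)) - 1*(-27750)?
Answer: 1088146443/39211 ≈ 27751.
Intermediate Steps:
T(R, B) = 13 - B
(168799 + G)/(196030 + T(-2, -12)) - 1*(-27750) = (168799 + 37166)/(196030 + (13 - 1*(-12))) - 1*(-27750) = 205965/(196030 + (13 + 12)) + 27750 = 205965/(196030 + 25) + 27750 = 205965/196055 + 27750 = 205965*(1/196055) + 27750 = 41193/39211 + 27750 = 1088146443/39211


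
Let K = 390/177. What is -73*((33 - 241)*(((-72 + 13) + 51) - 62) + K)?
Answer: -62719410/59 ≈ -1.0630e+6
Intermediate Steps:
K = 130/59 (K = 390*(1/177) = 130/59 ≈ 2.2034)
-73*((33 - 241)*(((-72 + 13) + 51) - 62) + K) = -73*((33 - 241)*(((-72 + 13) + 51) - 62) + 130/59) = -73*(-208*((-59 + 51) - 62) + 130/59) = -73*(-208*(-8 - 62) + 130/59) = -73*(-208*(-70) + 130/59) = -73*(14560 + 130/59) = -73*859170/59 = -62719410/59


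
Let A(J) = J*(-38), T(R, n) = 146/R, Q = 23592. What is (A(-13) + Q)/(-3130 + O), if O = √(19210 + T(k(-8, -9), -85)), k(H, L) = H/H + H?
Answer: -131931065/17110994 - 12043*√235067/17110994 ≈ -8.0515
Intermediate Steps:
k(H, L) = 1 + H
A(J) = -38*J
O = 2*√235067/7 (O = √(19210 + 146/(1 - 8)) = √(19210 + 146/(-7)) = √(19210 + 146*(-⅐)) = √(19210 - 146/7) = √(134324/7) = 2*√235067/7 ≈ 138.52)
(A(-13) + Q)/(-3130 + O) = (-38*(-13) + 23592)/(-3130 + 2*√235067/7) = (494 + 23592)/(-3130 + 2*√235067/7) = 24086/(-3130 + 2*√235067/7)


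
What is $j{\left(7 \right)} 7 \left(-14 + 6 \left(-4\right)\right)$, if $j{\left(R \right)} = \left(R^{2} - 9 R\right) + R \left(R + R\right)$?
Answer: $-22344$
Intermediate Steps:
$j{\left(R \right)} = - 9 R + 3 R^{2}$ ($j{\left(R \right)} = \left(R^{2} - 9 R\right) + R 2 R = \left(R^{2} - 9 R\right) + 2 R^{2} = - 9 R + 3 R^{2}$)
$j{\left(7 \right)} 7 \left(-14 + 6 \left(-4\right)\right) = 3 \cdot 7 \left(-3 + 7\right) 7 \left(-14 + 6 \left(-4\right)\right) = 3 \cdot 7 \cdot 4 \cdot 7 \left(-14 - 24\right) = 84 \cdot 7 \left(-38\right) = 84 \left(-266\right) = -22344$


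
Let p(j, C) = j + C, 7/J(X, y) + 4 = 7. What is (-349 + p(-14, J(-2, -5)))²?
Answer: 1170724/9 ≈ 1.3008e+5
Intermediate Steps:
J(X, y) = 7/3 (J(X, y) = 7/(-4 + 7) = 7/3)
p(j, C) = C + j
(-349 + p(-14, J(-2, -5)))² = (-349 + (7/3 - 14))² = (-349 - 35/3)² = (-1082/3)² = 1170724/9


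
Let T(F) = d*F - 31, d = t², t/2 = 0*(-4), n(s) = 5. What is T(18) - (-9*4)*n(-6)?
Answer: 149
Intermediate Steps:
t = 0 (t = 2*(0*(-4)) = 2*0 = 0)
d = 0 (d = 0² = 0)
T(F) = -31 (T(F) = 0*F - 31 = 0 - 31 = -31)
T(18) - (-9*4)*n(-6) = -31 - (-9*4)*5 = -31 - (-36)*5 = -31 - 1*(-180) = -31 + 180 = 149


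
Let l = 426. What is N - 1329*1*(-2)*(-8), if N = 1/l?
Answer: -9058463/426 ≈ -21264.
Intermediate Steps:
N = 1/426 ≈ 0.0023474
N - 1329*1*(-2)*(-8) = 1/426 - 1329*1*(-2)*(-8) = 1/426 - (-2658)*(-8) = 1/426 - 1329*16 = 1/426 - 21264 = -9058463/426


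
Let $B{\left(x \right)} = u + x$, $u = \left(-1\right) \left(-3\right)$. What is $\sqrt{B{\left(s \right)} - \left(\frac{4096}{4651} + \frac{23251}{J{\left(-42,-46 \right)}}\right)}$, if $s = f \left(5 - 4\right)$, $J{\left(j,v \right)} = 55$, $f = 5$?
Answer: $\frac{3 i \sqrt{3021888160445}}{255805} \approx 20.387 i$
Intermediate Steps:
$u = 3$
$s = 5$ ($s = 5 \left(5 - 4\right) = 5 \cdot 1 = 5$)
$B{\left(x \right)} = 3 + x$
$\sqrt{B{\left(s \right)} - \left(\frac{4096}{4651} + \frac{23251}{J{\left(-42,-46 \right)}}\right)} = \sqrt{\left(3 + 5\right) - \left(\frac{4096}{4651} + \frac{23251}{55}\right)} = \sqrt{8 - \frac{108365681}{255805}} = \sqrt{- \frac{106319241}{255805}} = \frac{3 i \sqrt{3021888160445}}{255805}$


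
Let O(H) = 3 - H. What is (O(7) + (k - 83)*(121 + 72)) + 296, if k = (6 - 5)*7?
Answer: -14376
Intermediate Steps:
k = 7 (k = 1*7 = 7)
(O(7) + (k - 83)*(121 + 72)) + 296 = ((3 - 1*7) + (7 - 83)*(121 + 72)) + 296 = ((3 - 7) - 76*193) + 296 = (-4 - 14668) + 296 = -14672 + 296 = -14376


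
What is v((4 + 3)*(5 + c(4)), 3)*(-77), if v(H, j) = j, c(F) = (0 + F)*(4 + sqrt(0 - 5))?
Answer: -231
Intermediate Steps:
c(F) = F*(4 + I*sqrt(5)) (c(F) = F*(4 + sqrt(-5)) = F*(4 + I*sqrt(5)))
v((4 + 3)*(5 + c(4)), 3)*(-77) = 3*(-77) = -231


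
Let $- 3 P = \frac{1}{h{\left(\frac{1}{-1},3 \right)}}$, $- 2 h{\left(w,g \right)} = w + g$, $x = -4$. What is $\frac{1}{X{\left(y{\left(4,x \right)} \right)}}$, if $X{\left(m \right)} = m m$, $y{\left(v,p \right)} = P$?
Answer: $9$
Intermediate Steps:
$h{\left(w,g \right)} = - \frac{g}{2} - \frac{w}{2}$ ($h{\left(w,g \right)} = - \frac{w + g}{2} = - \frac{g + w}{2} = - \frac{g}{2} - \frac{w}{2}$)
$P = \frac{1}{3}$ ($P = - \frac{1}{3 \left(\left(- \frac{1}{2}\right) 3 - \frac{1}{2 \left(-1\right)}\right)} = - \frac{1}{3 \left(- \frac{3}{2} - - \frac{1}{2}\right)} = - \frac{1}{3 \left(- \frac{3}{2} + \frac{1}{2}\right)} = - \frac{1}{3 \left(-1\right)} = \left(- \frac{1}{3}\right) \left(-1\right) = \frac{1}{3} \approx 0.33333$)
$y{\left(v,p \right)} = \frac{1}{3}$
$X{\left(m \right)} = m^{2}$
$\frac{1}{X{\left(y{\left(4,x \right)} \right)}} = \frac{1}{\left(\frac{1}{3}\right)^{2}} = \frac{1}{\frac{1}{9}} = 9$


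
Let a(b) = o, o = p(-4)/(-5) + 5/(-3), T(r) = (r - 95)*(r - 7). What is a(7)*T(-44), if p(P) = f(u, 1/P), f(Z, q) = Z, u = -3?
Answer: -37808/5 ≈ -7561.6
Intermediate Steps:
T(r) = (-95 + r)*(-7 + r)
p(P) = -3
o = -16/15 (o = -3/(-5) + 5/(-3) = -3*(-⅕) + 5*(-⅓) = ⅗ - 5/3 = -16/15 ≈ -1.0667)
a(b) = -16/15
a(7)*T(-44) = -16*(665 + (-44)² - 102*(-44))/15 = -16*(665 + 1936 + 4488)/15 = -16/15*7089 = -37808/5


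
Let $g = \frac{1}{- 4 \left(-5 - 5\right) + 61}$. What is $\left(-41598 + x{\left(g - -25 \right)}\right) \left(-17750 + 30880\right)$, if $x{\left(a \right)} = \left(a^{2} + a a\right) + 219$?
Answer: $- \frac{53214957510}{101} \approx -5.2688 \cdot 10^{8}$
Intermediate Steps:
$g = \frac{1}{101}$ ($g = \frac{1}{\left(-4\right) \left(-10\right) + 61} = \frac{1}{40 + 61} = \frac{1}{101} \approx 0.009901$)
$x{\left(a \right)} = 219 + 2 a^{2}$ ($x{\left(a \right)} = \left(a^{2} + a^{2}\right) + 219 = 2 a^{2} + 219 = 219 + 2 a^{2}$)
$\left(-41598 + x{\left(g - -25 \right)}\right) \left(-17750 + 30880\right) = \left(-41598 + \left(219 + 2 \left(\frac{1}{101} - -25\right)^{2}\right)\right) \left(-17750 + 30880\right) = \left(-41598 + \left(219 + 2 \left(\frac{1}{101} + 25\right)^{2}\right)\right) 13130 = \left(-41598 + \left(219 + 2 \left(\frac{2526}{101}\right)^{2}\right)\right) 13130 = \left(-41598 + \left(219 + 2 \cdot \frac{6380676}{10201}\right)\right) 13130 = \left(-41598 + \left(219 + \frac{12761352}{10201}\right)\right) 13130 = \left(-41598 + \frac{14995371}{10201}\right) 13130 = \left(- \frac{409345827}{10201}\right) 13130 = - \frac{53214957510}{101}$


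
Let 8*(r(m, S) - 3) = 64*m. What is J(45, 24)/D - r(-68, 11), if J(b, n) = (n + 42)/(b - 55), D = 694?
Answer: 1877237/3470 ≈ 540.99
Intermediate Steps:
r(m, S) = 3 + 8*m (r(m, S) = 3 + (64*m)/8 = 3 + 8*m)
J(b, n) = (42 + n)/(-55 + b)
J(45, 24)/D - r(-68, 11) = ((42 + 24)/(-55 + 45))/694 - (3 + 8*(-68)) = (66/(-10))*(1/694) - (3 - 544) = -1/10*66*(1/694) - 1*(-541) = -33/5*1/694 + 541 = -33/3470 + 541 = 1877237/3470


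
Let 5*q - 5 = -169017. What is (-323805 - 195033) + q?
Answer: -2763202/5 ≈ -5.5264e+5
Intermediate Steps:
q = -169012/5 (q = 1 + (1/5)*(-169017) = 1 - 169017/5 = -169012/5 ≈ -33802.)
(-323805 - 195033) + q = (-323805 - 195033) - 169012/5 = -518838 - 169012/5 = -2763202/5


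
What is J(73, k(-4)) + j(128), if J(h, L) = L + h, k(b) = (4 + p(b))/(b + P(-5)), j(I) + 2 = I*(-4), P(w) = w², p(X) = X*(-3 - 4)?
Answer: -9229/21 ≈ -439.48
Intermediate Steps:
p(X) = -7*X (p(X) = X*(-7) = -7*X)
j(I) = -2 - 4*I (j(I) = -2 + I*(-4) = -2 - 4*I)
k(b) = (4 - 7*b)/(25 + b) (k(b) = (4 - 7*b)/(b + (-5)²) = (4 - 7*b)/(b + 25) = (4 - 7*b)/(25 + b))
J(73, k(-4)) + j(128) = ((4 - 7*(-4))/(25 - 4) + 73) + (-2 - 4*128) = ((4 + 28)/21 + 73) + (-2 - 512) = ((1/21)*32 + 73) - 514 = (32/21 + 73) - 514 = 1565/21 - 514 = -9229/21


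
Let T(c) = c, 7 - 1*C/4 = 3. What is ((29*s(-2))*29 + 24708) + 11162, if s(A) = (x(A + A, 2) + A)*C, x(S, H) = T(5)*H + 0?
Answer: 143518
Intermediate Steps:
C = 16 (C = 28 - 4*3 = 28 - 12 = 16)
x(S, H) = 5*H (x(S, H) = 5*H + 0 = 5*H)
s(A) = 160 + 16*A (s(A) = (5*2 + A)*16 = (10 + A)*16 = 160 + 16*A)
((29*s(-2))*29 + 24708) + 11162 = ((29*(160 + 16*(-2)))*29 + 24708) + 11162 = ((29*(160 - 32))*29 + 24708) + 11162 = ((29*128)*29 + 24708) + 11162 = (3712*29 + 24708) + 11162 = (107648 + 24708) + 11162 = 132356 + 11162 = 143518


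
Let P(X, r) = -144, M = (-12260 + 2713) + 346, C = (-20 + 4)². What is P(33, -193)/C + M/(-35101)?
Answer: -168693/561616 ≈ -0.30037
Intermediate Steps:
C = 256 (C = (-16)² = 256)
M = -9201 (M = -9547 + 346 = -9201)
P(33, -193)/C + M/(-35101) = -144/256 - 9201/(-35101) = -144*1/256 - 9201*(-1/35101) = -9/16 + 9201/35101 = -168693/561616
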